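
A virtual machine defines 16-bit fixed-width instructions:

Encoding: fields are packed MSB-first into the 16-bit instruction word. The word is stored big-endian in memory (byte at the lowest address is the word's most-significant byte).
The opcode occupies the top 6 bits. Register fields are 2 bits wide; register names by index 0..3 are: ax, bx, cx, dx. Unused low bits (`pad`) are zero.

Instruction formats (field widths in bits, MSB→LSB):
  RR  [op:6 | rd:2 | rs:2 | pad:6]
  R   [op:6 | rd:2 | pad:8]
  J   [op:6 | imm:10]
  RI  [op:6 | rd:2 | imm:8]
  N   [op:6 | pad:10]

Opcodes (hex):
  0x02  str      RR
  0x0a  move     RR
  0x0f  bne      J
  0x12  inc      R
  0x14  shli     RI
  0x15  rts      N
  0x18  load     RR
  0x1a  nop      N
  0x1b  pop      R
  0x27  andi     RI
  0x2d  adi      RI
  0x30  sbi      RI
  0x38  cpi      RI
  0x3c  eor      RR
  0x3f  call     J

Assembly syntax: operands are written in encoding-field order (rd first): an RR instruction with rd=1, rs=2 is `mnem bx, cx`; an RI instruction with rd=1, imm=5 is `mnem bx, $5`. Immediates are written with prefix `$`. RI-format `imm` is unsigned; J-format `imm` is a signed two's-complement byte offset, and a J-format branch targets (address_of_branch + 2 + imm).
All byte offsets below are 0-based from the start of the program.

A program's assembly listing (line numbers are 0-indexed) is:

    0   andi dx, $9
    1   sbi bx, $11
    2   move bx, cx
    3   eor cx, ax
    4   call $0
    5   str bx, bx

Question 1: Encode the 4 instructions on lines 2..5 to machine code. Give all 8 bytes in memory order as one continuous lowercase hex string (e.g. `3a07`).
2. move fields op=0xa:6|rd=1:2|rs=2:2|pad=0:6 → word 2980h → 29 80
3. eor fields op=0x3c:6|rd=2:2|rs=0:2|pad=0:6 → word f200h → f2 00
4. call fields op=0x3f:6|imm=0:10 → word fc00h → fc 00
5. str fields op=0x2:6|rd=1:2|rs=1:2|pad=0:6 → word 0940h → 09 40

2980f200fc000940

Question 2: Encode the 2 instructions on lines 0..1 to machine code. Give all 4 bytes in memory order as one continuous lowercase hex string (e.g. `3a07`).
line 0 (andi): pack op=0x27:6|rd=3:2|imm=9:8 = 0x9f09; big→ 9f 09
line 1 (sbi): pack op=0x30:6|rd=1:2|imm=11:8 = 0xc10b; big→ c1 0b

9f09c10b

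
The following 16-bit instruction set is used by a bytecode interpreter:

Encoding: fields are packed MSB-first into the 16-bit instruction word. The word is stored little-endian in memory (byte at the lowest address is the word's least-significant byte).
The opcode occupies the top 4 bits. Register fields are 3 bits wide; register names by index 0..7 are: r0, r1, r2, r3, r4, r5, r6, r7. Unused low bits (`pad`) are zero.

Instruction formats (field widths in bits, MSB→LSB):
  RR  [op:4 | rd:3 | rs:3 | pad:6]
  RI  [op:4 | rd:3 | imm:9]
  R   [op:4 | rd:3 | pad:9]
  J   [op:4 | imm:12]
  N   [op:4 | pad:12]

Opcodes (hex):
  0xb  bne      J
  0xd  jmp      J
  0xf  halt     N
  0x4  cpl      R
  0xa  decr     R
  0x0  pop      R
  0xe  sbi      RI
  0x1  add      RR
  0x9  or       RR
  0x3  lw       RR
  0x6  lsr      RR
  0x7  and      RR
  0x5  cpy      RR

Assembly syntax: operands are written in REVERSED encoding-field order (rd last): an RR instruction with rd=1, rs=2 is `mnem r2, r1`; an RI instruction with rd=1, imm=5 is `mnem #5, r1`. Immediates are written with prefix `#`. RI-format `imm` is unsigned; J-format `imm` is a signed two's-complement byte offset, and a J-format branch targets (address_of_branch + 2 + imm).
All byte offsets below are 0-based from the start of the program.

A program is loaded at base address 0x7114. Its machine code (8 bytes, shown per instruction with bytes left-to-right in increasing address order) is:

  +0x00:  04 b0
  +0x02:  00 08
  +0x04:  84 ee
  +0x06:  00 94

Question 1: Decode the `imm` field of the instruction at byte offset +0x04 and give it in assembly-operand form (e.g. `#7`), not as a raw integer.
#132

off 0x04: read 84 ee as little → 0xee84
  op=0xee84>>12=0xe ⇒ sbi (RI)
  rd: (w>>9)&0x7=0x7 → r7
  imm: (w>>0)&0x1ff=0x84 → #132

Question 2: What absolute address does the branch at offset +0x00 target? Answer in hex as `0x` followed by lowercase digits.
0x711a

[00] 04 b0 → 0xb004
  op=0xb004>>12=0xb ⇒ bne (J)
  imm@[11:0]=0x4 ⇒ #4
  target = base 0x7114 + off 0x00 + 2 + imm 4 = 0x711a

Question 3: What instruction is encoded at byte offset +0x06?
@+06  little-endian(00 94) = 0x9400
  top 4b → 0x9 → or [RR]
  rd@[11:9]=0x2 ⇒ r2
  rs@[8:6]=0x0 ⇒ r0

or r0, r2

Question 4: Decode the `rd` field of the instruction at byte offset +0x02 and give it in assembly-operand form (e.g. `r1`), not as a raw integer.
r4

+0x02: 00 08 ⇒ word 0x0800 (little)
  opcode bits[15:12]=0x0: pop/R
  [11:9] rd=4 = r4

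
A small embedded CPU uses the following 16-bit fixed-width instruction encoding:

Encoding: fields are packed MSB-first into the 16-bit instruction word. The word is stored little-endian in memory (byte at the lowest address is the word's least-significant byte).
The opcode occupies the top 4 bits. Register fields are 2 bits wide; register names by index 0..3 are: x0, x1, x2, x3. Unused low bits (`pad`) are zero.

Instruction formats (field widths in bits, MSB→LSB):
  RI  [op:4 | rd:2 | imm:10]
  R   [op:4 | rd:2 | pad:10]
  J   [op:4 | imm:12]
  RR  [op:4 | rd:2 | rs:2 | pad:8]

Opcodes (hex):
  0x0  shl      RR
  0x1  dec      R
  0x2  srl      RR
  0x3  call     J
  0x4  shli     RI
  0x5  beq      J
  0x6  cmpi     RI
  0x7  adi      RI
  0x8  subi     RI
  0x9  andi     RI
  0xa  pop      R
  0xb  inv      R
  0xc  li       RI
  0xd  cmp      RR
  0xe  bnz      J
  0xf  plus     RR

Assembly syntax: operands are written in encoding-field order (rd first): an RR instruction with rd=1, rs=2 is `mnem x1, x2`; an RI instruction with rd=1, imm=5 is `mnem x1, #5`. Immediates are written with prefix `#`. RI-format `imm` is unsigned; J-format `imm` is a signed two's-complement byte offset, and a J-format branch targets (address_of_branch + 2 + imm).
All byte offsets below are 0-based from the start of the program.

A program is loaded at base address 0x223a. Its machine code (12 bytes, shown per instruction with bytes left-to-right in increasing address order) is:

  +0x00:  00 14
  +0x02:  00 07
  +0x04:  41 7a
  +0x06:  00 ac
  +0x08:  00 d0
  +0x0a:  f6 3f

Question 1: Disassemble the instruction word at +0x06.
[06] 00 ac → 0xac00
  opcode bits[15:12]=0xa: pop/R
  rd: (w>>10)&0x3=0x3 → x3

pop x3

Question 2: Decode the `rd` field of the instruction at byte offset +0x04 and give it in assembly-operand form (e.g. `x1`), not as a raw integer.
+0x04: 41 7a ⇒ word 0x7a41 (little)
  top 4b → 0x7 → adi [RI]
  [11:10] rd=2 = x2
  [9:0] imm=577 = #577

x2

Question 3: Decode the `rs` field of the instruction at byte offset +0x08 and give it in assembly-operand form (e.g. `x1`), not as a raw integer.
x0

@+08  little-endian(00 d0) = 0xd000
  top 4b → 0xd → cmp [RR]
  rd@[11:10]=0x0 ⇒ x0
  rs@[9:8]=0x0 ⇒ x0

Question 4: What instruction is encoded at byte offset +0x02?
shl x1, x3

[02] 00 07 → 0x0700
  opcode bits[15:12]=0x0: shl/RR
  [11:10] rd=1 = x1
  [9:8] rs=3 = x3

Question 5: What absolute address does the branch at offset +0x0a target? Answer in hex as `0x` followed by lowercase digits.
@+0a  little-endian(f6 3f) = 0x3ff6
  top 4b → 0x3 → call [J]
  imm: (w>>0)&0xfff=0xff6 (s12→-10) → #-10
  target = base 0x223a + off 0x0a + 2 + imm -10 = 0x223c

0x223c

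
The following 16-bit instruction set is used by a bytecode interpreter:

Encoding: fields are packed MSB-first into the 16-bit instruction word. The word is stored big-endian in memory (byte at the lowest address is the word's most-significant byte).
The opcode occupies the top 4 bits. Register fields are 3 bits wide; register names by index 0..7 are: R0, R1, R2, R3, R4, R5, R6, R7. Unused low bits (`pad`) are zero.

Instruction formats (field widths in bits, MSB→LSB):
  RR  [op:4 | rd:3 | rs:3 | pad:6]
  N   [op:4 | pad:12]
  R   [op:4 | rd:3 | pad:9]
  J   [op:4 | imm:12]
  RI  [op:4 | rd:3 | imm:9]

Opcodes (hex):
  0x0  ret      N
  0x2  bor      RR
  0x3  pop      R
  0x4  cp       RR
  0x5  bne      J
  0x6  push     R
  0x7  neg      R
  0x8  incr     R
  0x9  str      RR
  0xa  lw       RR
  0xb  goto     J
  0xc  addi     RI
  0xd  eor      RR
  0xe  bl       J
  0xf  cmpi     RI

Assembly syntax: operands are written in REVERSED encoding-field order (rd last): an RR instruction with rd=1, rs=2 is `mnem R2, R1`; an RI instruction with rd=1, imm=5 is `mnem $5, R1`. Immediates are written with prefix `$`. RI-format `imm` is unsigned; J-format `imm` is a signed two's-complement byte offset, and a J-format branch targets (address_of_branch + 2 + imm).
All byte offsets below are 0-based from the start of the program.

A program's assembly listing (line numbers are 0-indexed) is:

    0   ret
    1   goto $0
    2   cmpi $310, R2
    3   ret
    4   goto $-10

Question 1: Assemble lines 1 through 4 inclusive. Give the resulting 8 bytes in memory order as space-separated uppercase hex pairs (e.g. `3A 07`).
line 1 (goto): pack op=0xb:4|imm=0:12 = 0xb000; big→ b0 00
line 2 (cmpi): pack op=0xf:4|rd=2:3|imm=310:9 = 0xf536; big→ f5 36
line 3 (ret): pack op=0x0:4|pad=0:12 = 0x0000; big→ 00 00
line 4 (goto): pack op=0xb:4|imm=-10:12 = 0xbff6; big→ bf f6

B0 00 F5 36 00 00 BF F6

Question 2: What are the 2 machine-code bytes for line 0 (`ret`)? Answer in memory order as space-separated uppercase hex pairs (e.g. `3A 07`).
L0: ret op=0x0:4|pad=0:12 ⇒ 0x0000 ⇒ big 00 00

00 00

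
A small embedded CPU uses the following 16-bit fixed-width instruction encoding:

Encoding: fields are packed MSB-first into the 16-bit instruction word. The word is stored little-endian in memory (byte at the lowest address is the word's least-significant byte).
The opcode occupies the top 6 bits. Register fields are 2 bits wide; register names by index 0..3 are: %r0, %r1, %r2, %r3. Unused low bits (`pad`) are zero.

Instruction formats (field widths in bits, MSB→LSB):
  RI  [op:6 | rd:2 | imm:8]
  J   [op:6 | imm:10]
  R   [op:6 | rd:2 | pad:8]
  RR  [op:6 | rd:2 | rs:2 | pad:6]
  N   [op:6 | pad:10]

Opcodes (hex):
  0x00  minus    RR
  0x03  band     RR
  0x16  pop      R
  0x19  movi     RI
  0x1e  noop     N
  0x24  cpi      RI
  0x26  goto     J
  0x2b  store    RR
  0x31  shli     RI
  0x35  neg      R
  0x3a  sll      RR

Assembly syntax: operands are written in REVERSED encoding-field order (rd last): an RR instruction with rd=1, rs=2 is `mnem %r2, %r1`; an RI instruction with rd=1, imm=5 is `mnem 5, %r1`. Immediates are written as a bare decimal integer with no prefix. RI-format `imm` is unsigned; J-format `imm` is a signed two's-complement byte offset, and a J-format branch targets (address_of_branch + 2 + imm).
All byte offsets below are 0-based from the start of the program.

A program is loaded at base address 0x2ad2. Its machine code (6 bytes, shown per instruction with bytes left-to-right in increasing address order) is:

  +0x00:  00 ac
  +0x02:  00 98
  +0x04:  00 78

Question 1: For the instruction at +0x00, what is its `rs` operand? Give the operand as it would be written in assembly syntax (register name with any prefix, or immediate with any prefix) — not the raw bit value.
@+00  little-endian(00 ac) = 0xac00
  opcode bits[15:10]=0x2b: store/RR
  [9:8] rd=0 = %r0
  [7:6] rs=0 = %r0

%r0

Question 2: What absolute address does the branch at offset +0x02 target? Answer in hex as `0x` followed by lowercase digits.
0x2ad6

@+02  little-endian(00 98) = 0x9800
  top 6b → 0x26 → goto [J]
  [9:0] imm=0 = 0
  target = base 0x2ad2 + off 0x02 + 2 + imm 0 = 0x2ad6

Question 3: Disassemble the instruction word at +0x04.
@+04  little-endian(00 78) = 0x7800
  opcode bits[15:10]=0x1e: noop/N

noop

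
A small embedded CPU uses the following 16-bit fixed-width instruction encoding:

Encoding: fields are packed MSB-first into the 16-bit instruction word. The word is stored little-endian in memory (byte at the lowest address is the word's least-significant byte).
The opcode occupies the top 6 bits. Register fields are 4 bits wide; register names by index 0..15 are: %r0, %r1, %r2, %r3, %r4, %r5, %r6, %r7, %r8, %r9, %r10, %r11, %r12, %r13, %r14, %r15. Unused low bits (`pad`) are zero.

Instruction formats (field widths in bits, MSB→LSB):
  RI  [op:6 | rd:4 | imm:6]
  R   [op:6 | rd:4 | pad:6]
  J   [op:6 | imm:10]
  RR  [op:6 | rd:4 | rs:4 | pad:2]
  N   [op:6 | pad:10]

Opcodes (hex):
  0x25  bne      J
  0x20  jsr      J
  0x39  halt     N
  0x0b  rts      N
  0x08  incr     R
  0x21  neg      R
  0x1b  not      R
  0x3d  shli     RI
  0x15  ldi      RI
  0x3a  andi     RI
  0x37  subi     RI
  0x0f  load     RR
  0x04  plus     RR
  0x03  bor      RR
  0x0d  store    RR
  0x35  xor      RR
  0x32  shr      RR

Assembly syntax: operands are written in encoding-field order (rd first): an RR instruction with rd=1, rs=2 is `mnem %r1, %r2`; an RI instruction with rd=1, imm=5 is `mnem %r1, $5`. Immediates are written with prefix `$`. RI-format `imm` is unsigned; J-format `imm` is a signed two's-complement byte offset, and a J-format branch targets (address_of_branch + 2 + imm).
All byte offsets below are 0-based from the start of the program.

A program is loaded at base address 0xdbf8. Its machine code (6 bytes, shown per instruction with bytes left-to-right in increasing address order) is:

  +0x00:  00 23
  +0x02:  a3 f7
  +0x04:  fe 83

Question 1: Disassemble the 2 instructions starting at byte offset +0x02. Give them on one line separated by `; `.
+0x02: a3 f7 ⇒ word 0xf7a3 (little)
  opcode bits[15:10]=0x3d: shli/RI
  [9:6] rd=14 = %r14
  [5:0] imm=35 = $35
+0x04: fe 83 ⇒ word 0x83fe (little)
  opcode bits[15:10]=0x20: jsr/J
  [9:0] imm=1022 (s10→-2) = $-2

shli %r14, $35; jsr $-2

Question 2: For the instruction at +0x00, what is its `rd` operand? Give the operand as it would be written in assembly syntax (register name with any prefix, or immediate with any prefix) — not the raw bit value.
[00] 00 23 → 0x2300
  top 6b → 0x8 → incr [R]
  rd: (w>>6)&0xf=0xc → %r12

%r12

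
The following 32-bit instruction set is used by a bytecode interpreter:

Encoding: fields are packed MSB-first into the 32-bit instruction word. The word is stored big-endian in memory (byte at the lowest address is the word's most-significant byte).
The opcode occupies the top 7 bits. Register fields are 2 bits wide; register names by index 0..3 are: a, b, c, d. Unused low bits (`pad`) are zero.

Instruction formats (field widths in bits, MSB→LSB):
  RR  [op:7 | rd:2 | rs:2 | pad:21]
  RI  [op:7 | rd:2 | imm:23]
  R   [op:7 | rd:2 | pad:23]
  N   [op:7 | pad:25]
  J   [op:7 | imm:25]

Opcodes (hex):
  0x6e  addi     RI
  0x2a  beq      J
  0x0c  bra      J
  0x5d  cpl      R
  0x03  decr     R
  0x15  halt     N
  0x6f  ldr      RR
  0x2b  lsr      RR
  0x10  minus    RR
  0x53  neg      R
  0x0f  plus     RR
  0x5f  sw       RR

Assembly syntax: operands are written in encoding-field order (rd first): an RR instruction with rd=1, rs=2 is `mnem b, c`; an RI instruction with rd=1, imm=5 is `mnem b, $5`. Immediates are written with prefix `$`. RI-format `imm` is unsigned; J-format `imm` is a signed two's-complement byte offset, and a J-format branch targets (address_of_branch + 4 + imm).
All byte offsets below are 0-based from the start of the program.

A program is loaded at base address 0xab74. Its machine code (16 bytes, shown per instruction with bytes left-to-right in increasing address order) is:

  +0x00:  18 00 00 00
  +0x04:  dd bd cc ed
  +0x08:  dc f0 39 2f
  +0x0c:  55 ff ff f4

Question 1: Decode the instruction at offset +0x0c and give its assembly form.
beq $-12

off 0x0c: read 55 ff ff f4 as big → 0x55fffff4
  op=0x55fffff4>>25=0x2a ⇒ beq (J)
  imm: (w>>0)&0x1ffffff=0x1fffff4 (s25→-12) → $-12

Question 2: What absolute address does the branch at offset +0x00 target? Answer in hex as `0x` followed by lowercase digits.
0xab78

+0x00: 18 00 00 00 ⇒ word 0x18000000 (big)
  top 7b → 0xc → bra [J]
  imm: (w>>0)&0x1ffffff=0x0 → $0
  target = base 0xab74 + off 0x00 + 4 + imm 0 = 0xab78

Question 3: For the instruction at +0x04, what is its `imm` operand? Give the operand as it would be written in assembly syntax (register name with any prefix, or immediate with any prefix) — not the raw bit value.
[04] dd bd cc ed → 0xddbdcced
  op=0xddbdcced>>25=0x6e ⇒ addi (RI)
  rd@[24:23]=0x3 ⇒ d
  imm@[22:0]=0x3dcced ⇒ $4050157

$4050157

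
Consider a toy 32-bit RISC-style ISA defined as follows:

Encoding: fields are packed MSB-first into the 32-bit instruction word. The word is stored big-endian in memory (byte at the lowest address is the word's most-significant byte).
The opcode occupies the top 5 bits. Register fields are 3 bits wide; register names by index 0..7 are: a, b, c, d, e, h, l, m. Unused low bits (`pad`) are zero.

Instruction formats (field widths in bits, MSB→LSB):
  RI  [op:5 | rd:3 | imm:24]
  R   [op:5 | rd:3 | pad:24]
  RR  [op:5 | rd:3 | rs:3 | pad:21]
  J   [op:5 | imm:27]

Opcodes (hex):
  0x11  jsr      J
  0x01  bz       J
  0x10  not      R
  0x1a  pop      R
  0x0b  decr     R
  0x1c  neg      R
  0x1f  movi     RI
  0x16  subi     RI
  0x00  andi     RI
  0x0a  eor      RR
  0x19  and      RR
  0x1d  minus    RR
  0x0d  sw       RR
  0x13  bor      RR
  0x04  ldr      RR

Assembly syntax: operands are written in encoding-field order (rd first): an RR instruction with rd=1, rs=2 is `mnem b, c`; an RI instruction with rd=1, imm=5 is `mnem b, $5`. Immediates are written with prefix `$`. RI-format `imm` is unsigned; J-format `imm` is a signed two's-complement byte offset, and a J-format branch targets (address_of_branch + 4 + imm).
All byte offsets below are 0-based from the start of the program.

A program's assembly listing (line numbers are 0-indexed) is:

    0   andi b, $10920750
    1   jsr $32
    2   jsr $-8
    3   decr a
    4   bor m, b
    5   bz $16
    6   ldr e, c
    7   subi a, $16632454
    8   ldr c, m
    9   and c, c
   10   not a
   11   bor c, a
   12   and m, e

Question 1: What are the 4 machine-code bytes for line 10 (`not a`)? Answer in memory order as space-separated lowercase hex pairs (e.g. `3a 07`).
L10: not op=0x10:5|rd=0:3|pad=0:24 ⇒ 0x80000000 ⇒ big 80 00 00 00

80 00 00 00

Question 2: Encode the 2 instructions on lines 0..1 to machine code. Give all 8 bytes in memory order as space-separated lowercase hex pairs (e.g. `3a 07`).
01 a6 a3 2e 88 00 00 20

0. andi fields op=0x0:5|rd=1:3|imm=10920750:24 → word 01a6a32eh → 01 a6 a3 2e
1. jsr fields op=0x11:5|imm=32:27 → word 88000020h → 88 00 00 20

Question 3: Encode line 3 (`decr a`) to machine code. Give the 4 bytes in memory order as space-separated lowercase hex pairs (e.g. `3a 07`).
L3: decr op=0xb:5|rd=0:3|pad=0:24 ⇒ 0x58000000 ⇒ big 58 00 00 00

58 00 00 00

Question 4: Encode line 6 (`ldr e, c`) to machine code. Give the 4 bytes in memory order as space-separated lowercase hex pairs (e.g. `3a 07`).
6. ldr fields op=0x4:5|rd=4:3|rs=2:3|pad=0:21 → word 24400000h → 24 40 00 00

24 40 00 00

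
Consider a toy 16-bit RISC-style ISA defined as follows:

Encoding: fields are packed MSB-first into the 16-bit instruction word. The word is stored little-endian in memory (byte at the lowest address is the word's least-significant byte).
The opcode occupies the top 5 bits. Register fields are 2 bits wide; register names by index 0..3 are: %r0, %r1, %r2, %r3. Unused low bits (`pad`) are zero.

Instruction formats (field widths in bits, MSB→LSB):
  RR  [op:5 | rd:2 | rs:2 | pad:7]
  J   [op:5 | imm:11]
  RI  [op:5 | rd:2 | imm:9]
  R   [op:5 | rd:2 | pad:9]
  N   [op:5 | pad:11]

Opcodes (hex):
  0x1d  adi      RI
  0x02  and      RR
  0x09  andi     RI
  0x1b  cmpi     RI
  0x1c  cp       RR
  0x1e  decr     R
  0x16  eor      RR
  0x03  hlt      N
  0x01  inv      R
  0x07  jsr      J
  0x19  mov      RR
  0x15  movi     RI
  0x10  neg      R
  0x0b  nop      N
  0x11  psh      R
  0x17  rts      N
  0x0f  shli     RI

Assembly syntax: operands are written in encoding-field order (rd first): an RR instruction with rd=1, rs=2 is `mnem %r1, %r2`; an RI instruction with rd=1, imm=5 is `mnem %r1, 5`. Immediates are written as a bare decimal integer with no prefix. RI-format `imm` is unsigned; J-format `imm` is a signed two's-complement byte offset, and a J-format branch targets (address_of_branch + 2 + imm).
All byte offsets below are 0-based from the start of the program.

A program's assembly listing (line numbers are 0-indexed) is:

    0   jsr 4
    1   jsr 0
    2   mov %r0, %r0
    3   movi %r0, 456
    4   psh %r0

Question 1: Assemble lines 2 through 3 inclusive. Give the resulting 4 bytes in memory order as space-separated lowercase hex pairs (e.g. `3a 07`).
line 2 (mov): pack op=0x19:5|rd=0:2|rs=0:2|pad=0:7 = 0xc800; little→ 00 c8
line 3 (movi): pack op=0x15:5|rd=0:2|imm=456:9 = 0xa9c8; little→ c8 a9

00 c8 c8 a9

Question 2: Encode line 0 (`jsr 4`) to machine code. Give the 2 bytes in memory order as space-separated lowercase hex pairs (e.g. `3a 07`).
04 38

0. jsr fields op=0x7:5|imm=4:11 → word 3804h → 04 38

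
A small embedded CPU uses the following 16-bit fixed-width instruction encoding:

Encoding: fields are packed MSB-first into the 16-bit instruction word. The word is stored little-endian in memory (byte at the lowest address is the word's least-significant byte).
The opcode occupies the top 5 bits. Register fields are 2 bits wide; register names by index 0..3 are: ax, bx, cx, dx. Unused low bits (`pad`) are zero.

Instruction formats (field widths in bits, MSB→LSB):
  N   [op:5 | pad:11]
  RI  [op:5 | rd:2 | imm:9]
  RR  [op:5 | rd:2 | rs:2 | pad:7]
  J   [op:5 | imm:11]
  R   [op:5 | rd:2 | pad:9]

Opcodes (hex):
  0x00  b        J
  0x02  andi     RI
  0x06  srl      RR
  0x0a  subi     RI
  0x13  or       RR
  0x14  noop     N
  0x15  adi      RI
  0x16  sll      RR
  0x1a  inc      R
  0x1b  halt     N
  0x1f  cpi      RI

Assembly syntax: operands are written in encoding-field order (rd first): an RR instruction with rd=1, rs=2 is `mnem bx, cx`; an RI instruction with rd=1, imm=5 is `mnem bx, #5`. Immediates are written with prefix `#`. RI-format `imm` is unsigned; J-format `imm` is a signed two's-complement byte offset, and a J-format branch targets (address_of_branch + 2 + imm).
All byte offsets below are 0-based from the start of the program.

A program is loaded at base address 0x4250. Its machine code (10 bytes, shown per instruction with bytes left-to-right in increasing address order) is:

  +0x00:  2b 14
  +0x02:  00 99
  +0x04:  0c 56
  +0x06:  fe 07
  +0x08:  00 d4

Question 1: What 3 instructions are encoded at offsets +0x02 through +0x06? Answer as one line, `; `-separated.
or ax, cx; subi dx, #12; b #-2

[02] 00 99 → 0x9900
  op=0x9900>>11=0x13 ⇒ or (RR)
  [10:9] rd=0 = ax
  [8:7] rs=2 = cx
[04] 0c 56 → 0x560c
  op=0x560c>>11=0xa ⇒ subi (RI)
  [10:9] rd=3 = dx
  [8:0] imm=12 = #12
[06] fe 07 → 0x07fe
  op=0x07fe>>11=0x0 ⇒ b (J)
  [10:0] imm=2046 (s11→-2) = #-2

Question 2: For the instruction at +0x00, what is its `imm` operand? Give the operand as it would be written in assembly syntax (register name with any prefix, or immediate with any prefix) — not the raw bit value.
#43

off 0x00: read 2b 14 as little → 0x142b
  opcode bits[15:11]=0x2: andi/RI
  rd@[10:9]=0x2 ⇒ cx
  imm@[8:0]=0x2b ⇒ #43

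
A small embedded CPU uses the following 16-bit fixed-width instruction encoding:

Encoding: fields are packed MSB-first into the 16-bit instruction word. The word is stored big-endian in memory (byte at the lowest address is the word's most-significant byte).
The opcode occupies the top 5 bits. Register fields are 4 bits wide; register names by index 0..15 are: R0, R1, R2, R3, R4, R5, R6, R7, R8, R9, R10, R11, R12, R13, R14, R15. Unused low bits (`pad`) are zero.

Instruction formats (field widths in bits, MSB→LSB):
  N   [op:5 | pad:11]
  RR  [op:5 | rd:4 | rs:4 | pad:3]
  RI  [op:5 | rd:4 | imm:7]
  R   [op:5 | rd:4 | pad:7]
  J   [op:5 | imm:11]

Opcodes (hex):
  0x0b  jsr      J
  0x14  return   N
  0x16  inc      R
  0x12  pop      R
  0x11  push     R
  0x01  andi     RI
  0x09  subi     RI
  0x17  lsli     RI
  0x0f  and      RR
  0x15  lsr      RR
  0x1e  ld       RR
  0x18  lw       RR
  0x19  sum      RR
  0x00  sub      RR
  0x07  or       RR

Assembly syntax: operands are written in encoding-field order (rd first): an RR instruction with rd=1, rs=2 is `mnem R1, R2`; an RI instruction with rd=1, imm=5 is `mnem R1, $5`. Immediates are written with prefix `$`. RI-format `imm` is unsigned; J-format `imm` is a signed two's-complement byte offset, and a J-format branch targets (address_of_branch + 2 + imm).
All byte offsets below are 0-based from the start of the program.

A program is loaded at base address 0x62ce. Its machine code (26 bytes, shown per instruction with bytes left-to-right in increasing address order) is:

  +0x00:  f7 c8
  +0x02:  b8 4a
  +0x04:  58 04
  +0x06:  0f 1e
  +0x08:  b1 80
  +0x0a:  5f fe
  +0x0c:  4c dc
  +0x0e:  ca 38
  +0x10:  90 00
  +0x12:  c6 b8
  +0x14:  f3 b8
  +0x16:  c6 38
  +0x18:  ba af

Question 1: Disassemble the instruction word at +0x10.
pop R0

+0x10: 90 00 ⇒ word 0x9000 (big)
  opcode bits[15:11]=0x12: pop/R
  [10:7] rd=0 = R0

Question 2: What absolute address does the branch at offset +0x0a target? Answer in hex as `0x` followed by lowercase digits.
0x62d8

+0x0a: 5f fe ⇒ word 0x5ffe (big)
  op=0x5ffe>>11=0xb ⇒ jsr (J)
  [10:0] imm=2046 (s11→-2) = $-2
  target = base 0x62ce + off 0x0a + 2 + imm -2 = 0x62d8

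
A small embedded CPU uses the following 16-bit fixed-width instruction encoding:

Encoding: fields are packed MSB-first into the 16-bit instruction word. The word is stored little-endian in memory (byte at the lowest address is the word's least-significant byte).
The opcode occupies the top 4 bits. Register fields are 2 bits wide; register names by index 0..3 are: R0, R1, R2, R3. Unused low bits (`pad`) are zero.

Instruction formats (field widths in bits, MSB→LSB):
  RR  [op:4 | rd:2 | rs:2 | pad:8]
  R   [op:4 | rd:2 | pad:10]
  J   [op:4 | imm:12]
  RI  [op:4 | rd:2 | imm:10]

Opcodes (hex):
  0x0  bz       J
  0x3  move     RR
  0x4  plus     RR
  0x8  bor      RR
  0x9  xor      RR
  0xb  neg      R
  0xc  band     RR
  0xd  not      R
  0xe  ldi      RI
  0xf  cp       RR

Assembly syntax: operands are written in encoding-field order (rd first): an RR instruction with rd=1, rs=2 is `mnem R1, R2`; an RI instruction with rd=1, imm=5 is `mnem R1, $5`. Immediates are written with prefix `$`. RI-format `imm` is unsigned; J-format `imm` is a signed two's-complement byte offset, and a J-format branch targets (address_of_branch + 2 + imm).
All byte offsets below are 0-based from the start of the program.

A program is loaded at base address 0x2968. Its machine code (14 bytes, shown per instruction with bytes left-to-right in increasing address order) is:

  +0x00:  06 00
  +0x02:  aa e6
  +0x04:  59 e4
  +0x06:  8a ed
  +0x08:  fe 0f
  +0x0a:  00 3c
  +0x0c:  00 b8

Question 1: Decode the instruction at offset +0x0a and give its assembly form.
@+0a  little-endian(00 3c) = 0x3c00
  top 4b → 0x3 → move [RR]
  rd: (w>>10)&0x3=0x3 → R3
  rs: (w>>8)&0x3=0x0 → R0

move R3, R0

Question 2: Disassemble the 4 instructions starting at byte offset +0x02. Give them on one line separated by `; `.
ldi R1, $682; ldi R1, $89; ldi R3, $394; bz $-2

off 0x02: read aa e6 as little → 0xe6aa
  op=0xe6aa>>12=0xe ⇒ ldi (RI)
  [11:10] rd=1 = R1
  [9:0] imm=682 = $682
off 0x04: read 59 e4 as little → 0xe459
  op=0xe459>>12=0xe ⇒ ldi (RI)
  [11:10] rd=1 = R1
  [9:0] imm=89 = $89
off 0x06: read 8a ed as little → 0xed8a
  op=0xed8a>>12=0xe ⇒ ldi (RI)
  [11:10] rd=3 = R3
  [9:0] imm=394 = $394
off 0x08: read fe 0f as little → 0x0ffe
  op=0x0ffe>>12=0x0 ⇒ bz (J)
  [11:0] imm=4094 (s12→-2) = $-2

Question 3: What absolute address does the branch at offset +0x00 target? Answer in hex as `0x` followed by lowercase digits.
0x2970

off 0x00: read 06 00 as little → 0x0006
  top 4b → 0x0 → bz [J]
  imm: (w>>0)&0xfff=0x6 → $6
  target = base 0x2968 + off 0x00 + 2 + imm 6 = 0x2970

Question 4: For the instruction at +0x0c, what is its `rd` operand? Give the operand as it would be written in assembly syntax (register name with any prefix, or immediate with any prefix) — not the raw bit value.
+0x0c: 00 b8 ⇒ word 0xb800 (little)
  top 4b → 0xb → neg [R]
  [11:10] rd=2 = R2

R2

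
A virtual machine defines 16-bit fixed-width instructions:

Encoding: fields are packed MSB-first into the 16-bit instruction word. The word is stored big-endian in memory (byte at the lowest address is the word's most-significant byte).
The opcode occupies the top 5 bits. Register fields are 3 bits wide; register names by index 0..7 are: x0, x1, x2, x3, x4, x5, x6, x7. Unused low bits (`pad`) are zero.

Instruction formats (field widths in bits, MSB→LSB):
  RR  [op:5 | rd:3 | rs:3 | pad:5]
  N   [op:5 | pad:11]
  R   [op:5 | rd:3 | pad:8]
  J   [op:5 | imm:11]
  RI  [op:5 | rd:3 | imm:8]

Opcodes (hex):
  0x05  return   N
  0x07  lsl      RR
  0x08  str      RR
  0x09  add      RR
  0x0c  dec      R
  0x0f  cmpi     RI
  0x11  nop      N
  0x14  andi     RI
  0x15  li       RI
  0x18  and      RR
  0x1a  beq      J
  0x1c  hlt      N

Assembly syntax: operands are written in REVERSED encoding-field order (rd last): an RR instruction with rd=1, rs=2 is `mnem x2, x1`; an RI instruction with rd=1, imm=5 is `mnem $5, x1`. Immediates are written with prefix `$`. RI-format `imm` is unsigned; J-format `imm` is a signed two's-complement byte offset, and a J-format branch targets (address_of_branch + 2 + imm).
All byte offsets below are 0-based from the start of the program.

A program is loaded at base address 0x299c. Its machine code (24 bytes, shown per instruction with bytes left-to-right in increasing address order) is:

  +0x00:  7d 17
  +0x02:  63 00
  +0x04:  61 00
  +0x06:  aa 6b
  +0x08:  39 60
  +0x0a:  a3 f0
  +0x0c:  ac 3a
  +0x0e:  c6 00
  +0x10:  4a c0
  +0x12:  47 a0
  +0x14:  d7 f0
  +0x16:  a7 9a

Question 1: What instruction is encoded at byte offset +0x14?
+0x14: d7 f0 ⇒ word 0xd7f0 (big)
  opcode bits[15:11]=0x1a: beq/J
  imm@[10:0]=0x7f0 (s11→-16) ⇒ $-16

beq $-16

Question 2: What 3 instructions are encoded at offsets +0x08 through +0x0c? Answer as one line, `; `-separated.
lsl x3, x1; andi $240, x3; li $58, x4

off 0x08: read 39 60 as big → 0x3960
  op=0x3960>>11=0x7 ⇒ lsl (RR)
  rd@[10:8]=0x1 ⇒ x1
  rs@[7:5]=0x3 ⇒ x3
off 0x0a: read a3 f0 as big → 0xa3f0
  op=0xa3f0>>11=0x14 ⇒ andi (RI)
  rd@[10:8]=0x3 ⇒ x3
  imm@[7:0]=0xf0 ⇒ $240
off 0x0c: read ac 3a as big → 0xac3a
  op=0xac3a>>11=0x15 ⇒ li (RI)
  rd@[10:8]=0x4 ⇒ x4
  imm@[7:0]=0x3a ⇒ $58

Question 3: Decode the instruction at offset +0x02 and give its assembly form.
dec x3

[02] 63 00 → 0x6300
  top 5b → 0xc → dec [R]
  rd@[10:8]=0x3 ⇒ x3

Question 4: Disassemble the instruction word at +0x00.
off 0x00: read 7d 17 as big → 0x7d17
  top 5b → 0xf → cmpi [RI]
  [10:8] rd=5 = x5
  [7:0] imm=23 = $23

cmpi $23, x5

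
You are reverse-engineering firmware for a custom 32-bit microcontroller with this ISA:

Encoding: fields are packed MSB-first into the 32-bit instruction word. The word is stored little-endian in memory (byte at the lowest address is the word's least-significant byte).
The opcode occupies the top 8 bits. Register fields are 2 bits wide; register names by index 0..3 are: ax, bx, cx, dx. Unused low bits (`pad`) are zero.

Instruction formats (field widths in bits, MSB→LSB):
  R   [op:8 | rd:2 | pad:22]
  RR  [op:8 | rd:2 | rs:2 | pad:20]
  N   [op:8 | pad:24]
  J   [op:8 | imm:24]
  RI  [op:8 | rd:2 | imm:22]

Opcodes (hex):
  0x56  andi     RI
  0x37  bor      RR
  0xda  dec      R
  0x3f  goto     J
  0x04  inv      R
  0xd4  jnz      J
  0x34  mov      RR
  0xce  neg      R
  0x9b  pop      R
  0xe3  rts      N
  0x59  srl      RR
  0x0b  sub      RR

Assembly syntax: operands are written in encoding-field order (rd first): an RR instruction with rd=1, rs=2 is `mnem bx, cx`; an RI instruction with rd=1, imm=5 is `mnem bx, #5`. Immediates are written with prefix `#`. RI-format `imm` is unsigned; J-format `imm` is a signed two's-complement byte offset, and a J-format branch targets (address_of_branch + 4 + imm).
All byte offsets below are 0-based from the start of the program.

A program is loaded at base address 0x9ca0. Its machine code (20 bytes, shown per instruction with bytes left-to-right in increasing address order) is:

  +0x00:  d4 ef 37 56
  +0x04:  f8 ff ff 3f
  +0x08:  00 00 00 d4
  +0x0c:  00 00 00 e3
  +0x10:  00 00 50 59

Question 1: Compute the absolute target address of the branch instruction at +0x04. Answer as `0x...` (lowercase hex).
0x9ca0

+0x04: f8 ff ff 3f ⇒ word 0x3ffffff8 (little)
  opcode bits[31:24]=0x3f: goto/J
  imm: (w>>0)&0xffffff=0xfffff8 (s24→-8) → #-8
  target = base 0x9ca0 + off 0x04 + 4 + imm -8 = 0x9ca0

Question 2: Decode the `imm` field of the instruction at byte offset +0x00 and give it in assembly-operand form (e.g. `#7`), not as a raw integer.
@+00  little-endian(d4 ef 37 56) = 0x5637efd4
  top 8b → 0x56 → andi [RI]
  rd: (w>>22)&0x3=0x0 → ax
  imm: (w>>0)&0x3fffff=0x37efd4 → #3665876

#3665876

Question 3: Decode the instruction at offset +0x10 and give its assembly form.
srl bx, bx

@+10  little-endian(00 00 50 59) = 0x59500000
  opcode bits[31:24]=0x59: srl/RR
  rd: (w>>22)&0x3=0x1 → bx
  rs: (w>>20)&0x3=0x1 → bx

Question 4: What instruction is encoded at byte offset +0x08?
+0x08: 00 00 00 d4 ⇒ word 0xd4000000 (little)
  opcode bits[31:24]=0xd4: jnz/J
  [23:0] imm=0 = #0

jnz #0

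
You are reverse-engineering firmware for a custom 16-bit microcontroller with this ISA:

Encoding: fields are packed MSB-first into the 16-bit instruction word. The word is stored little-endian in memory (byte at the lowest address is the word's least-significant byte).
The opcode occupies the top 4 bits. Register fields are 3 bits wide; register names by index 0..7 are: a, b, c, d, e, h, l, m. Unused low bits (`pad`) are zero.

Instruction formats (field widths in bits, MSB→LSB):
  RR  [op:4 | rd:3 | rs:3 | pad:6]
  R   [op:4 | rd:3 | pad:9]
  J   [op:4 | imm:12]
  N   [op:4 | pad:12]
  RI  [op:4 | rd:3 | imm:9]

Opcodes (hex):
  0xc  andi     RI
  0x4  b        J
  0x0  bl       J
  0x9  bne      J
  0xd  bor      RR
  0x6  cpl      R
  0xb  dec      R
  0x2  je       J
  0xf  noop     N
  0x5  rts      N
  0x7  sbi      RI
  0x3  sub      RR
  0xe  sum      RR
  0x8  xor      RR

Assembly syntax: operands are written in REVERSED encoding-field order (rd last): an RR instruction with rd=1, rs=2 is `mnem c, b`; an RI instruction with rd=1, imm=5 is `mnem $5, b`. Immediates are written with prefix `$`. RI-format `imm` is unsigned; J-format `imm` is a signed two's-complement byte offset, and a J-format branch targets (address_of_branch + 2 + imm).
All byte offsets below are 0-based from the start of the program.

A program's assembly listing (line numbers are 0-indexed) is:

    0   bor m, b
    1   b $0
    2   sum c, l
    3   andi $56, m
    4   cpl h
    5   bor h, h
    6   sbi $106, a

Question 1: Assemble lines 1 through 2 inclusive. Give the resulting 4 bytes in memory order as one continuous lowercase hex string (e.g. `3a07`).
004080ec

L1: b op=0x4:4|imm=0:12 ⇒ 0x4000 ⇒ little 00 40
L2: sum op=0xe:4|rd=6:3|rs=2:3|pad=0:6 ⇒ 0xec80 ⇒ little 80 ec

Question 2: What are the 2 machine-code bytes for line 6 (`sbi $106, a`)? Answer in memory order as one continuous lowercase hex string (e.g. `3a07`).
6a70

L6: sbi op=0x7:4|rd=0:3|imm=106:9 ⇒ 0x706a ⇒ little 6a 70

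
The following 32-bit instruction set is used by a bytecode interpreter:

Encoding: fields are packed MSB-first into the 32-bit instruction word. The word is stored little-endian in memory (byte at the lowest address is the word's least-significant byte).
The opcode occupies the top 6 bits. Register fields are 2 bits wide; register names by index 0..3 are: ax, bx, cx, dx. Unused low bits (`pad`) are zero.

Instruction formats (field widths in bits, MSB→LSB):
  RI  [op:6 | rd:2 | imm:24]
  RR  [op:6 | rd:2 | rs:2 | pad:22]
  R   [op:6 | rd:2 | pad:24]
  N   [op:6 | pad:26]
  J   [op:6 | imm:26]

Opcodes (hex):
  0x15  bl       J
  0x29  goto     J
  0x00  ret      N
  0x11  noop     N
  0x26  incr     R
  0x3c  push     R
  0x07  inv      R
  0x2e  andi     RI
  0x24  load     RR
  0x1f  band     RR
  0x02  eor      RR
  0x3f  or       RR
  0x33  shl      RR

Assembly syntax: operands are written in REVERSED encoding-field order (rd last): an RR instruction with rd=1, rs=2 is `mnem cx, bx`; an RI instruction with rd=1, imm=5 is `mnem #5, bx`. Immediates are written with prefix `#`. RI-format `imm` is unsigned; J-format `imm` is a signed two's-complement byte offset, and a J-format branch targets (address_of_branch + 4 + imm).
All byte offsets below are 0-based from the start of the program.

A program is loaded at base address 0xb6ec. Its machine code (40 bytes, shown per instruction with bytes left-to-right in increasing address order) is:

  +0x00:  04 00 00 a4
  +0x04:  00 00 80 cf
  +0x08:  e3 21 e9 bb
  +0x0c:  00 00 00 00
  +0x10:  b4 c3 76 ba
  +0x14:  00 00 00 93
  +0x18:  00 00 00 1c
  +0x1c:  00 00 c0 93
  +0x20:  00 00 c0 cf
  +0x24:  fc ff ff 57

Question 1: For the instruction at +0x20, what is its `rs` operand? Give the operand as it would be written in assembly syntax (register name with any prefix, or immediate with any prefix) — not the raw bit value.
dx

[20] 00 00 c0 cf → 0xcfc00000
  op=0xcfc00000>>26=0x33 ⇒ shl (RR)
  [25:24] rd=3 = dx
  [23:22] rs=3 = dx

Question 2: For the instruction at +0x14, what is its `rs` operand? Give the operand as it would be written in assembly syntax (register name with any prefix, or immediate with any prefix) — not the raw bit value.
ax

@+14  little-endian(00 00 00 93) = 0x93000000
  opcode bits[31:26]=0x24: load/RR
  [25:24] rd=3 = dx
  [23:22] rs=0 = ax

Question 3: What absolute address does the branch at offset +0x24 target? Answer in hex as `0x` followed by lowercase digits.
0xb710

+0x24: fc ff ff 57 ⇒ word 0x57fffffc (little)
  op=0x57fffffc>>26=0x15 ⇒ bl (J)
  [25:0] imm=67108860 (s26→-4) = #-4
  target = base 0xb6ec + off 0x24 + 4 + imm -4 = 0xb710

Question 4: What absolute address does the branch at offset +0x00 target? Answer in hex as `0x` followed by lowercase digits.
+0x00: 04 00 00 a4 ⇒ word 0xa4000004 (little)
  opcode bits[31:26]=0x29: goto/J
  imm@[25:0]=0x4 ⇒ #4
  target = base 0xb6ec + off 0x00 + 4 + imm 4 = 0xb6f4

0xb6f4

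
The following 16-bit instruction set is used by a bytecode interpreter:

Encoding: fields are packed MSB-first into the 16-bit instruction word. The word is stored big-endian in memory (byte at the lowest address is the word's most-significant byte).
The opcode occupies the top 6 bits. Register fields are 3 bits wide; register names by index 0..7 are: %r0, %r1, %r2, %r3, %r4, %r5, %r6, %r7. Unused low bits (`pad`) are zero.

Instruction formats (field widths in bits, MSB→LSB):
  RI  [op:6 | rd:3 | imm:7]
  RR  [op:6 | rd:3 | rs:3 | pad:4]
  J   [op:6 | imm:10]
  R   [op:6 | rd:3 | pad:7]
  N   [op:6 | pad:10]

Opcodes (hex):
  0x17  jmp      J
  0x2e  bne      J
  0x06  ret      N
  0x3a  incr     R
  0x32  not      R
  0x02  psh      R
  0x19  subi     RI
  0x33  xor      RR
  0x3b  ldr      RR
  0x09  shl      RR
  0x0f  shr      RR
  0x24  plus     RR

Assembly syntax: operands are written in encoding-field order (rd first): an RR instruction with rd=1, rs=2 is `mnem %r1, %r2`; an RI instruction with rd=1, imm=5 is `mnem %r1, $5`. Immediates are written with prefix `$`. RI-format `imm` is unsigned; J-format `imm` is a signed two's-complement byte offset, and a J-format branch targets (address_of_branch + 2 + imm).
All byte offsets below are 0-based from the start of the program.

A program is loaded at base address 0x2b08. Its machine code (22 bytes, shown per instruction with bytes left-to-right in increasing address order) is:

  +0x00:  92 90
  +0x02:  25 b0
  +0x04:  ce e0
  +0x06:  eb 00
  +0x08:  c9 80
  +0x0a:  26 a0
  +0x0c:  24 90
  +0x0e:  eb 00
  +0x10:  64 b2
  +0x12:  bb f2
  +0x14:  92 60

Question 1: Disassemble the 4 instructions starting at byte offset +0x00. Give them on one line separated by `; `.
off 0x00: read 92 90 as big → 0x9290
  opcode bits[15:10]=0x24: plus/RR
  [9:7] rd=5 = %r5
  [6:4] rs=1 = %r1
off 0x02: read 25 b0 as big → 0x25b0
  opcode bits[15:10]=0x9: shl/RR
  [9:7] rd=3 = %r3
  [6:4] rs=3 = %r3
off 0x04: read ce e0 as big → 0xcee0
  opcode bits[15:10]=0x33: xor/RR
  [9:7] rd=5 = %r5
  [6:4] rs=6 = %r6
off 0x06: read eb 00 as big → 0xeb00
  opcode bits[15:10]=0x3a: incr/R
  [9:7] rd=6 = %r6

plus %r5, %r1; shl %r3, %r3; xor %r5, %r6; incr %r6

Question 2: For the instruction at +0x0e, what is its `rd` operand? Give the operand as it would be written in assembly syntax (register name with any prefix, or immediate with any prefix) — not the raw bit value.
@+0e  big-endian(eb 00) = 0xeb00
  op=0xeb00>>10=0x3a ⇒ incr (R)
  [9:7] rd=6 = %r6

%r6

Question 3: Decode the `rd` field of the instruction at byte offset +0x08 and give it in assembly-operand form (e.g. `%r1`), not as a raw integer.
%r3

[08] c9 80 → 0xc980
  top 6b → 0x32 → not [R]
  rd@[9:7]=0x3 ⇒ %r3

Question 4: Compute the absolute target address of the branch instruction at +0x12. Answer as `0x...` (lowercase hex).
0x2b0e

[12] bb f2 → 0xbbf2
  op=0xbbf2>>10=0x2e ⇒ bne (J)
  imm@[9:0]=0x3f2 (s10→-14) ⇒ $-14
  target = base 0x2b08 + off 0x12 + 2 + imm -14 = 0x2b0e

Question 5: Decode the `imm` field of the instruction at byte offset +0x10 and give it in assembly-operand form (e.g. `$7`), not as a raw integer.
@+10  big-endian(64 b2) = 0x64b2
  opcode bits[15:10]=0x19: subi/RI
  [9:7] rd=1 = %r1
  [6:0] imm=50 = $50

$50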